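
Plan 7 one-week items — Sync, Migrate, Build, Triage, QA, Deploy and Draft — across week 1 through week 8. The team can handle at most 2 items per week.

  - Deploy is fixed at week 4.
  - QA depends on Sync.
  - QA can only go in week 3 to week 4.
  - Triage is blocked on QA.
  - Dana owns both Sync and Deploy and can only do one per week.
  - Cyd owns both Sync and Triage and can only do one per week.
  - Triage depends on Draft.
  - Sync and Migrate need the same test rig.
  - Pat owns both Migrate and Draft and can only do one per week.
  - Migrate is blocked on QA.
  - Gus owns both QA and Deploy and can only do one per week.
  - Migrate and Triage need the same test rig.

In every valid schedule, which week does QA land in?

QA's window is week 3–week 4.
Deploy is fixed at week 4, and QA can't share a week with Deploy.
So QA must be week 3.

week 3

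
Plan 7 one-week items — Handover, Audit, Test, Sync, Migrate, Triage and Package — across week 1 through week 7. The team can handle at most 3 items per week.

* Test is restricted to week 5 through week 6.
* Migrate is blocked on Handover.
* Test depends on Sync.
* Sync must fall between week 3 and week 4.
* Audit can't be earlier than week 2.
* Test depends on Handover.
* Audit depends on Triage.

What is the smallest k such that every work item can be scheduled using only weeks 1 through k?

The precedence chain requires at least 2 distinct weeks.
With at most 3 per week and 7 work items, at least 3 weeks are needed.
Test can't be placed before week 5, so the schedule must run through at least week 5.
5 works (last occupied week: week 5): for example Handover in week 1; Triage in week 1; Sync in week 3; Migrate in week 2; Package in week 1; Audit in week 2; Test in week 5.

5 weeks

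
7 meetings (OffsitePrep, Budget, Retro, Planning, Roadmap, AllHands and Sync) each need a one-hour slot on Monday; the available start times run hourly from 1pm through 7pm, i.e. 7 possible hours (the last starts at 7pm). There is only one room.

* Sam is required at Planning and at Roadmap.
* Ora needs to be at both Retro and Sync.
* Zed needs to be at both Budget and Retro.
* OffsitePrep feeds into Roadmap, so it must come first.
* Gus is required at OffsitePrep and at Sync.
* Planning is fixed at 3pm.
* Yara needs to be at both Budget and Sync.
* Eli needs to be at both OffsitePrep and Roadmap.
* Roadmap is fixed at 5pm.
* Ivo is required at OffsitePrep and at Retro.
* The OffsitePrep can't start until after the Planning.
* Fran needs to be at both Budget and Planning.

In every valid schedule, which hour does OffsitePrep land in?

4pm

Planning is fixed at 3pm and must come before OffsitePrep, so OffsitePrep is at least 4pm.
Roadmap is fixed at 5pm and must come after OffsitePrep, so OffsitePrep is at most 4pm.
So OffsitePrep must be 4pm.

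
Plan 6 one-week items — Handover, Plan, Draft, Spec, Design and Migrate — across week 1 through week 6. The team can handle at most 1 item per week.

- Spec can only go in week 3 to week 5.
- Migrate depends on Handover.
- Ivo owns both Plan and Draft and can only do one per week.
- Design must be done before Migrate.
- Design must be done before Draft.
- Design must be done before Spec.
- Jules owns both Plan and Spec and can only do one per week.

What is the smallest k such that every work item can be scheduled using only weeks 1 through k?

The precedence chain requires at least 2 distinct weeks.
With at most 1 per week and 6 work items, at least 6 weeks are needed.
Spec can't be placed before week 3, so the schedule must run through at least week 3.
6 works (last occupied week: week 6): for example Handover=week 2; Plan=week 6; Spec=week 3; Migrate=week 4; Design=week 1; Draft=week 5.

6 weeks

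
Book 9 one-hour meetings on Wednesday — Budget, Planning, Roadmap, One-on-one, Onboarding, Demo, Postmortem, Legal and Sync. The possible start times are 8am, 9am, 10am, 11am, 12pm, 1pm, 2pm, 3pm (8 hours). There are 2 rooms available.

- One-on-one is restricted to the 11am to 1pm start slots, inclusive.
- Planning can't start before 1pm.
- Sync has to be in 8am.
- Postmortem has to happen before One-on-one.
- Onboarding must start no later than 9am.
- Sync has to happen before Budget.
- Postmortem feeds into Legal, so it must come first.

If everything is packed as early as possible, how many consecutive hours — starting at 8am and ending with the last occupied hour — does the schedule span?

The precedence chain requires at least 2 distinct hours.
With at most 2 per hour and 9 meetings, at least 5 hours are needed.
Planning can't be placed before 1pm — that is hour 6 counting from 8am — so the schedule must run through at least 6 hours.
6 works (last occupied hour: 1pm): for example One-on-one -> 11am, Planning -> 1pm, Sync -> 8am, Onboarding -> 8am, Legal -> 10am, Demo -> 11am, Postmortem -> 9am, Roadmap -> 10am, Budget -> 9am.

6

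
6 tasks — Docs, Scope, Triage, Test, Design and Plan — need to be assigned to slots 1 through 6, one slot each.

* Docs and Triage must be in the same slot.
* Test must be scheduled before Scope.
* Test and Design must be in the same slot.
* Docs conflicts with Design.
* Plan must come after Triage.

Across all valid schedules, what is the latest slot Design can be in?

Design must be in the same slot as Test, which can't be after 5, so Design is at most 5.
Design at 5 is achievable: Scope=6, Plan=2, Design=5, Docs=1, Test=5, Triage=1.

5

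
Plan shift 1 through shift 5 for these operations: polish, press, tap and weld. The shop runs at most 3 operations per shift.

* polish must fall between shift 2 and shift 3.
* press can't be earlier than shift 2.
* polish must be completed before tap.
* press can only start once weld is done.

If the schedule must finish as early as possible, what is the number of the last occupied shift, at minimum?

The precedence chain requires at least 2 distinct shifts.
With at most 3 per shift and 4 operations, at least 2 shifts are needed.
Propagating the time windows through the other constraints, tap can't land before shift 3, so the schedule must run through at least shift 3.
3 works (last occupied shift: shift 3): for example weld in shift 1, press in shift 2, tap in shift 3, polish in shift 2.

shift 3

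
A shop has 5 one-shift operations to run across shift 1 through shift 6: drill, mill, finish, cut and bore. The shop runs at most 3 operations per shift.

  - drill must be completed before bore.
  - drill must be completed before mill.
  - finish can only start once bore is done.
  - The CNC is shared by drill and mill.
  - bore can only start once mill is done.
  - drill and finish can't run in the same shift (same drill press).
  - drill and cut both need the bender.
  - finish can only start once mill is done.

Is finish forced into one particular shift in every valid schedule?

No

finish can be shift 4 (e.g. bore=shift 3, mill=shift 2, cut=shift 2, drill=shift 1, finish=shift 4) or shift 5 (e.g. bore=shift 3; mill=shift 2; cut=shift 2; finish=shift 5; drill=shift 1).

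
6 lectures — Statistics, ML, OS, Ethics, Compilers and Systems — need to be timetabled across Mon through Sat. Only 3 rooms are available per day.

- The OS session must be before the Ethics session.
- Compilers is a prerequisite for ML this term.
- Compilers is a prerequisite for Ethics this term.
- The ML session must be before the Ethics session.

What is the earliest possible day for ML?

Tue

Precedence pushes ML to at least Tue; downstream work caps ML at Fri.
ML at Tue is achievable: Systems -> Tue; Ethics -> Wed; Statistics -> Mon; Compilers -> Mon; ML -> Tue; OS -> Mon.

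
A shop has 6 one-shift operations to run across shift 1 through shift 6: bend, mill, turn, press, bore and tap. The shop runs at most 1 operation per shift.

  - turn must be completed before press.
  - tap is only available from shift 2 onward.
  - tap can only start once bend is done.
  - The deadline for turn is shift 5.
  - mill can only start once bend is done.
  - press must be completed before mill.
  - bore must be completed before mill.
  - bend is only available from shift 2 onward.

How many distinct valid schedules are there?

Splitting on bend: it can be shift 2 (12), shift 3 (9), shift 4 (6). Listing each branch's schedules as (mill, turn, press, bore, tap) by shift number:
bend=shift 2: (5,1,3,4,6) (5,1,4,3,6) (5,3,4,1,6) (6,1,3,4,5) (6,1,3,5,4) (6,1,4,3,5) (6,1,4,5,3) (6,1,5,3,4) (6,1,5,4,3) (6,3,4,1,5) (6,3,5,1,4) (6,4,5,1,3) — 12.
bend=shift 3: (5,1,2,4,6) (5,1,4,2,6) (5,2,4,1,6) (6,1,2,4,5) (6,1,2,5,4) (6,1,4,2,5) (6,1,5,2,4) (6,2,4,1,5) (6,2,5,1,4) — 9.
bend=shift 4: (5,1,2,3,6) (5,1,3,2,6) (5,2,3,1,6) (6,1,2,3,5) (6,1,3,2,5) (6,2,3,1,5) — 6.
Summing: 12 + 9 + 6 = 27.

27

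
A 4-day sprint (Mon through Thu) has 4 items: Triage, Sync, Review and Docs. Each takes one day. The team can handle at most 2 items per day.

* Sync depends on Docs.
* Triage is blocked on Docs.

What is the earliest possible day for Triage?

Precedence pushes Triage to at least Tue.
Triage at Tue is achievable: Triage=Tue, Sync=Tue, Docs=Mon, Review=Mon.

Tue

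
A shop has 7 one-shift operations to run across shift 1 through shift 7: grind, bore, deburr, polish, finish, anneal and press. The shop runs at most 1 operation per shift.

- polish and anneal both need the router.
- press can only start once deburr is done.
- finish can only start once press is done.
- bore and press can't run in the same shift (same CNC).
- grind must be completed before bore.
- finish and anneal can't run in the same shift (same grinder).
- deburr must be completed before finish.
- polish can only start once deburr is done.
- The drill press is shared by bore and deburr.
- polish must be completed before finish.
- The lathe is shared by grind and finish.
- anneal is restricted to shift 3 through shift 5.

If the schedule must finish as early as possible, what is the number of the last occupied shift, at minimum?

The precedence chain requires at least 3 distinct shifts.
With at most 1 per shift and 7 operations, at least 7 shifts are needed.
7 works (last occupied shift: shift 7): for example finish -> shift 5, press -> shift 4, bore -> shift 7, polish -> shift 2, anneal -> shift 3, grind -> shift 6, deburr -> shift 1.

shift 7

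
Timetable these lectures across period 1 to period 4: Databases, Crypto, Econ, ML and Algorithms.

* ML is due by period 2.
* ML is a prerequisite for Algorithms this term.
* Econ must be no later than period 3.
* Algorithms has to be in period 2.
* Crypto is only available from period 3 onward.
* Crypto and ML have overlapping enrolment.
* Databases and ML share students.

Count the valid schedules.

Splitting on Databases: it can be period 2 (6), period 3 (6), period 4 (6). Listing each branch's schedules as (Crypto, Econ, ML, Algorithms) by period number:
Databases=period 2: (3,1,1,2) (3,2,1,2) (3,3,1,2) (4,1,1,2) (4,2,1,2) (4,3,1,2) — 6.
Databases=period 3: (3,1,1,2) (3,2,1,2) (3,3,1,2) (4,1,1,2) (4,2,1,2) (4,3,1,2) — 6.
Databases=period 4: (3,1,1,2) (3,2,1,2) (3,3,1,2) (4,1,1,2) (4,2,1,2) (4,3,1,2) — 6.
Summing: 6 + 6 + 6 = 18.

18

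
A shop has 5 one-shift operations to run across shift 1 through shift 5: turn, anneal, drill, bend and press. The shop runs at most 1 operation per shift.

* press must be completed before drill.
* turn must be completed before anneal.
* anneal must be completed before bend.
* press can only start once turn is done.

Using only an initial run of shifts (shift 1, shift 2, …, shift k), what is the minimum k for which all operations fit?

The precedence chain requires at least 3 distinct shifts.
With at most 1 per shift and 5 operations, at least 5 shifts are needed.
5 works (last occupied shift: shift 5): for example turn -> shift 1; press -> shift 3; bend -> shift 5; anneal -> shift 2; drill -> shift 4.

5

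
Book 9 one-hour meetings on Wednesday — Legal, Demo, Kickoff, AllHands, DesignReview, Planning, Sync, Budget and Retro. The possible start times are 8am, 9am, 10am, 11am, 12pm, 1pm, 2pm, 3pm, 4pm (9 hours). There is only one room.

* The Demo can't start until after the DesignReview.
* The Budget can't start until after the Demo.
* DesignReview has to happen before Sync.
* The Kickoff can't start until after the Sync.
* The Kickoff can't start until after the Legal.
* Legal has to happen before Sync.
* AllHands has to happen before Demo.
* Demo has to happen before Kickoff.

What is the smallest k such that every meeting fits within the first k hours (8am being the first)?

The precedence chain requires at least 3 distinct hours.
With at most 1 per hour and 9 meetings, at least 9 hours are needed.
9 works (last occupied hour: 4pm): for example Sync in 12pm; Legal in 11am; AllHands in 9am; Demo in 10am; Kickoff in 1pm; DesignReview in 8am; Retro in 4pm; Budget in 2pm; Planning in 3pm.

9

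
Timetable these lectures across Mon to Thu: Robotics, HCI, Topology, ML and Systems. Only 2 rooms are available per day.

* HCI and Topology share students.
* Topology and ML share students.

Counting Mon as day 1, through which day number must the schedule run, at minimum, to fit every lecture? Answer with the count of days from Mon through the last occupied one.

3 days

With at most 2 per day and 5 lectures, at least 3 days are needed.
3 works (last occupied day: Wed): for example HCI in Mon, Topology in Tue, Robotics in Mon, Systems in Tue, ML in Wed.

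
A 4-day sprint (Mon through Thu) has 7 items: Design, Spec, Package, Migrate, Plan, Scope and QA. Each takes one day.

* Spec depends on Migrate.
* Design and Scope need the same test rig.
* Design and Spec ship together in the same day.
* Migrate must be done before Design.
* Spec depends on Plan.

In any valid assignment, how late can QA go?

Thu

QA at Thu is achievable: Design -> Tue; Plan -> Mon; Spec -> Tue; QA -> Thu; Migrate -> Mon; Package -> Mon; Scope -> Mon.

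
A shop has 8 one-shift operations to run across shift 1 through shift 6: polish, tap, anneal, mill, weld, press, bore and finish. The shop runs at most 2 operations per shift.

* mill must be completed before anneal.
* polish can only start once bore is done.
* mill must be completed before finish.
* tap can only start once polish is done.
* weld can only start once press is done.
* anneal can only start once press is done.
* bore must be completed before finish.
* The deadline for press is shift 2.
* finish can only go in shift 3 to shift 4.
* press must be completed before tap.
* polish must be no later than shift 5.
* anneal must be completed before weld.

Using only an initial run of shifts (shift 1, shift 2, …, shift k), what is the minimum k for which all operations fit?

4

The precedence chain requires at least 3 distinct shifts.
With at most 2 per shift and 8 operations, at least 4 shifts are needed.
4 works (last occupied shift: shift 4): for example finish in shift 3, bore in shift 2, mill in shift 1, anneal in shift 2, tap in shift 4, press in shift 1, weld in shift 4, polish in shift 3.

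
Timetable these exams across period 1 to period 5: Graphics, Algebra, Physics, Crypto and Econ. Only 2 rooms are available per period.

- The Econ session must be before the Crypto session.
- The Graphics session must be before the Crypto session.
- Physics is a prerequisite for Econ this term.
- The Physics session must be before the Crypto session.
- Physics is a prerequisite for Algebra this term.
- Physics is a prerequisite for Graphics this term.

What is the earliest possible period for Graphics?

period 2

Precedence pushes Graphics to at least period 2; downstream work caps Graphics at period 4.
Graphics at period 2 is achievable: Graphics -> period 2; Crypto -> period 3; Algebra -> period 3; Econ -> period 2; Physics -> period 1.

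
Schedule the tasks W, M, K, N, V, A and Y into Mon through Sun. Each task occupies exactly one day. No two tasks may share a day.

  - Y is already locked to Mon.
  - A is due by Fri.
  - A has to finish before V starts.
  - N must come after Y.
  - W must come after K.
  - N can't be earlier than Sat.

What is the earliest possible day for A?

A's own window allows nothing later than Fri.
A at Tue is achievable: A -> Tue, V -> Fri, K -> Wed, M -> Sun, W -> Thu, N -> Sat, Y -> Mon.
Nothing earlier works — the capacity limit rule out every day before Tue.

Tue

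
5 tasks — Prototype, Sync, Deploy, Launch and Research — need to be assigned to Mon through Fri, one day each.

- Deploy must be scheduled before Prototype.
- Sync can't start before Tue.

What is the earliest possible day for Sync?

Tue

Sync is available from Tue.
Sync at Tue is achievable: Sync in Tue, Launch in Mon, Research in Mon, Deploy in Mon, Prototype in Tue.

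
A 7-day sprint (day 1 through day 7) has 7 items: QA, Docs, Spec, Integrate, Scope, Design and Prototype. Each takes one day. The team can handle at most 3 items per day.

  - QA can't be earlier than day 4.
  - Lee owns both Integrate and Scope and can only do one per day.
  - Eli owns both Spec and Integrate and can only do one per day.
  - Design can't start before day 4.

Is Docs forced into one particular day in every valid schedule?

No

Docs can be day 1 (e.g. Integrate -> day 2, Scope -> day 1, Prototype -> day 2, QA -> day 4, Design -> day 4, Docs -> day 1, Spec -> day 1) or day 2 (e.g. QA=day 4; Integrate=day 2; Prototype=day 1; Design=day 4; Spec=day 1; Scope=day 1; Docs=day 2).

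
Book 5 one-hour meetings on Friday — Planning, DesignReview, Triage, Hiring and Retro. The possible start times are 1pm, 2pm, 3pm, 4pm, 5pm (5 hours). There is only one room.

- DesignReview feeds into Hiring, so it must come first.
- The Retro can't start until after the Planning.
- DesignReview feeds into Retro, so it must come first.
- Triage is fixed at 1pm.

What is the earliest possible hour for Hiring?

3pm

Precedence pushes Hiring to at least 2pm.
Hiring at 3pm is achievable: Triage=1pm; Retro=5pm; DesignReview=2pm; Hiring=3pm; Planning=4pm.
Nothing earlier works — the capacity limit rule out every hour before 3pm.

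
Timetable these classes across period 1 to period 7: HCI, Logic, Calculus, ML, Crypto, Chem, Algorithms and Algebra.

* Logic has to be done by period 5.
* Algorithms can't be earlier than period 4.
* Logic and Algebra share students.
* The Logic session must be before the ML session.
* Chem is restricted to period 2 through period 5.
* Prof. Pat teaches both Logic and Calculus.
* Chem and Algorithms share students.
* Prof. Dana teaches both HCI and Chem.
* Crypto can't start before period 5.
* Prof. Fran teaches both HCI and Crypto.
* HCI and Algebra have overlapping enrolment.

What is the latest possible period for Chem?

period 5

Chem is available from period 2; Chem's own window allows nothing later than period 5.
Chem at period 5 is achievable: Crypto -> period 5; ML -> period 2; Calculus -> period 2; Algebra -> period 2; Logic -> period 1; HCI -> period 1; Chem -> period 5; Algorithms -> period 4.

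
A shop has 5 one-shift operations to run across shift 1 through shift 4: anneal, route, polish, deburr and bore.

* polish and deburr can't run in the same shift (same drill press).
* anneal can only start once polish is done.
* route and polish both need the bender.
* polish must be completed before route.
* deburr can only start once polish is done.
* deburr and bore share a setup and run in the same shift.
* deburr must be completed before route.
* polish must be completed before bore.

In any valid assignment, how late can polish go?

shift 2

Downstream work caps polish at shift 2.
polish at shift 2 is achievable: deburr=shift 3; bore=shift 3; route=shift 4; anneal=shift 3; polish=shift 2.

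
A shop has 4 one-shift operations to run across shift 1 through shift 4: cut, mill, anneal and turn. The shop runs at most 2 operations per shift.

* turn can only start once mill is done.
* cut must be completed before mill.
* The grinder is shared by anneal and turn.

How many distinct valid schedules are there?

12

Splitting on cut: it can be shift 1 (9), shift 2 (3). Listing each branch's schedules as (mill, anneal, turn) by shift number:
cut=shift 1: (2,1,3) (2,1,4) (2,2,3) (2,2,4) (2,3,4) (2,4,3) (3,1,4) (3,2,4) (3,3,4) — 9.
cut=shift 2: (3,1,4) (3,2,4) (3,3,4) — 3.
Summing: 9 + 3 = 12.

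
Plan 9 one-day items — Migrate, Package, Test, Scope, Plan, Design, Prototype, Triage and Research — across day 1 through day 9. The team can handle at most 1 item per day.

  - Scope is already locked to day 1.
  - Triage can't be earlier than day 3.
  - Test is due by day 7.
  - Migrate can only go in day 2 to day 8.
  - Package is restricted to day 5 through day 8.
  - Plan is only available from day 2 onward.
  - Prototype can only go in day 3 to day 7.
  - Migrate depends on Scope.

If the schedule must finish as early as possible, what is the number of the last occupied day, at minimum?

9

The precedence chain requires at least 2 distinct days.
With at most 1 per day and 9 work items, at least 9 days are needed.
Package can't be placed before day 5, so the schedule must run through at least day 5.
9 works (last occupied day: day 9): for example Design=day 8, Migrate=day 2, Package=day 5, Plan=day 7, Scope=day 1, Prototype=day 3, Research=day 9, Test=day 4, Triage=day 6.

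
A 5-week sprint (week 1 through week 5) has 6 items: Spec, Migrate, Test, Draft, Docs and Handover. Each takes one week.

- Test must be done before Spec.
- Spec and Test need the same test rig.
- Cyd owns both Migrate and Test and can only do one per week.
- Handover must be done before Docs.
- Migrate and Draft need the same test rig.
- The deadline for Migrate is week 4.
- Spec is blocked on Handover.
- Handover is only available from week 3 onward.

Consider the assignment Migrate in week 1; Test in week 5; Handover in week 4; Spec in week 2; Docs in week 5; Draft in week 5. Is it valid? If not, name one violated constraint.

No — it violates: Test must be done before Spec

Handover is only available from week 3 onward — holds.
Test must be done before Spec — violated.
Spec is blocked on Handover — violated.
Spec and Test need the same test rig — holds.
Migrate and Draft need the same test rig — holds.
The deadline for Migrate is week 4 — holds.
Cyd owns both Migrate and Test and can only do one per week — holds.
Handover must be done before Docs — holds.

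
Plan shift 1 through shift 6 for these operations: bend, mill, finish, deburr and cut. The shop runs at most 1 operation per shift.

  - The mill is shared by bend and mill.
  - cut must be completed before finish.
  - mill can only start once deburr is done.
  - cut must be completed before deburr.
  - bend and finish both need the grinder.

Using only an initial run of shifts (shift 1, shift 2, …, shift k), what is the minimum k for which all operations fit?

5 shifts

The precedence chain requires at least 3 distinct shifts.
With at most 1 per shift and 5 operations, at least 5 shifts are needed.
5 works (last occupied shift: shift 5): for example deburr=shift 2, bend=shift 5, mill=shift 3, finish=shift 4, cut=shift 1.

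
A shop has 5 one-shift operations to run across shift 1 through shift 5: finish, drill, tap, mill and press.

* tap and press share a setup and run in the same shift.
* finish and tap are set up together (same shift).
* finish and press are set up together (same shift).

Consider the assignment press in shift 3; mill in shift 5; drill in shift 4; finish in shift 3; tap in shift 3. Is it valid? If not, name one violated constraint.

Yes

finish and press are set up together (same shift) — holds.
finish and tap are set up together (same shift) — holds.
tap and press share a setup and run in the same shift — holds.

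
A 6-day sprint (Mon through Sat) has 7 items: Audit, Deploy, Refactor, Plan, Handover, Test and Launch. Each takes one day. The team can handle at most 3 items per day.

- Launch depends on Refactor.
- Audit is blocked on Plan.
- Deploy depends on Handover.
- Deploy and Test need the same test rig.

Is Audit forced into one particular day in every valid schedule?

Audit can be Tue (e.g. Launch in Tue, Handover in Mon, Refactor in Mon, Plan in Mon, Deploy in Tue, Test in Wed, Audit in Tue) or Wed (e.g. Test=Wed, Launch=Tue, Plan=Mon, Audit=Wed, Handover=Mon, Deploy=Tue, Refactor=Mon).

No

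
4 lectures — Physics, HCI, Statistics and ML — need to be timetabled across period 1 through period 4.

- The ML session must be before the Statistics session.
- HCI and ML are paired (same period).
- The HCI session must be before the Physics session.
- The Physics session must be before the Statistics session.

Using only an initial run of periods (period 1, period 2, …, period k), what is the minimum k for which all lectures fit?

3

The precedence chain requires at least 3 distinct periods.
3 works (last occupied period: period 3): for example ML=period 1, Physics=period 2, HCI=period 1, Statistics=period 3.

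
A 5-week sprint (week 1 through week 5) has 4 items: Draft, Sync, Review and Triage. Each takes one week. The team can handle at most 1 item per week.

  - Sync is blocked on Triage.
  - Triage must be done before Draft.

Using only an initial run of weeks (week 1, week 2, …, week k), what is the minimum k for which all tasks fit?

4

The precedence chain requires at least 2 distinct weeks.
With at most 1 per week and 4 tasks, at least 4 weeks are needed.
4 works (last occupied week: week 4): for example Draft -> week 2, Sync -> week 3, Triage -> week 1, Review -> week 4.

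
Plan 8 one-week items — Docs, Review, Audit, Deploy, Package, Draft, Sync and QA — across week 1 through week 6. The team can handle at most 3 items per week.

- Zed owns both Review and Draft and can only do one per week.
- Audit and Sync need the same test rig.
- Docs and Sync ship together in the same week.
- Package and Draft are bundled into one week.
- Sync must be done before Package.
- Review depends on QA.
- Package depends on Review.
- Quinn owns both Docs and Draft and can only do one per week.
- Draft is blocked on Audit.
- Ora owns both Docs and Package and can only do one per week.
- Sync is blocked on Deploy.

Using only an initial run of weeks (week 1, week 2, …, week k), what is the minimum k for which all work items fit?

The precedence chain requires at least 3 distinct weeks.
With at most 3 per week and 8 work items, at least 3 weeks are needed.
3 works (last occupied week: week 3): for example Docs=week 2, Draft=week 3, Review=week 2, Sync=week 2, Package=week 3, Deploy=week 1, Audit=week 1, QA=week 1.

3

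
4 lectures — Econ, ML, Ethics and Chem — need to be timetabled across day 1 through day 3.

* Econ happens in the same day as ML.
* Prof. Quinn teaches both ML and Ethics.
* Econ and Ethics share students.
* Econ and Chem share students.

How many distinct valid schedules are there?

Splitting on Econ: it can be day 1 (4), day 2 (4), day 3 (4). Listing each branch's schedules as (ML, Ethics, Chem) by day number:
Econ=day 1: (1,2,2) (1,2,3) (1,3,2) (1,3,3) — 4.
Econ=day 2: (2,1,1) (2,1,3) (2,3,1) (2,3,3) — 4.
Econ=day 3: (3,1,1) (3,1,2) (3,2,1) (3,2,2) — 4.
Summing: 4 + 4 + 4 = 12.

12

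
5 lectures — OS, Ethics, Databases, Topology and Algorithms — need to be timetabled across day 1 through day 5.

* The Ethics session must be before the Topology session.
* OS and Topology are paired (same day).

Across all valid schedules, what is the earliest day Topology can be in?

day 2

Precedence pushes Topology to at least day 2.
Topology at day 2 is achievable: Topology -> day 2; Algorithms -> day 1; OS -> day 2; Databases -> day 1; Ethics -> day 1.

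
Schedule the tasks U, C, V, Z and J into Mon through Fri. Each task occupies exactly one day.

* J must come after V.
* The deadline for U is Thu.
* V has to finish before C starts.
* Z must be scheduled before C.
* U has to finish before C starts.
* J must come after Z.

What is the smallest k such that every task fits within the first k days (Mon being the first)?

The precedence chain requires at least 2 distinct days.
2 works (last occupied day: Tue): for example J -> Tue; V -> Mon; Z -> Mon; C -> Tue; U -> Mon.

2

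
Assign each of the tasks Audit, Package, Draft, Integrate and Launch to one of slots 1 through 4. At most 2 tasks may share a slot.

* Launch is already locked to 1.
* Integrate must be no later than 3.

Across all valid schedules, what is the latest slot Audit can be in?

Audit at 4 is achievable: Audit=4, Launch=1, Integrate=1, Package=2, Draft=2.

4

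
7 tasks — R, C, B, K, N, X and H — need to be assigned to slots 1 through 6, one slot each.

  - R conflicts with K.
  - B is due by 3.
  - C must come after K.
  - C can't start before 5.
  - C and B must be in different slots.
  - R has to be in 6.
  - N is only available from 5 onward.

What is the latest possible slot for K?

Downstream work caps K at 5.
K at 5 is achievable: X=1, R=6, B=1, H=1, C=6, K=5, N=5.

5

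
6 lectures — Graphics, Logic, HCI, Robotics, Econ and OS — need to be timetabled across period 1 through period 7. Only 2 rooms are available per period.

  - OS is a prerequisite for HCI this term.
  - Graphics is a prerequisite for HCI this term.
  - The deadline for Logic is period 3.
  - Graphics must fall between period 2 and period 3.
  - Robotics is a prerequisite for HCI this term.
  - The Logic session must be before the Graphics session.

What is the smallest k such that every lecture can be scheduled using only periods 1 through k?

3

The precedence chain requires at least 3 distinct periods.
With at most 2 per period and 6 lectures, at least 3 periods are needed.
3 works (last occupied period: period 3): for example Econ=period 3; HCI=period 3; Graphics=period 2; OS=period 2; Robotics=period 1; Logic=period 1.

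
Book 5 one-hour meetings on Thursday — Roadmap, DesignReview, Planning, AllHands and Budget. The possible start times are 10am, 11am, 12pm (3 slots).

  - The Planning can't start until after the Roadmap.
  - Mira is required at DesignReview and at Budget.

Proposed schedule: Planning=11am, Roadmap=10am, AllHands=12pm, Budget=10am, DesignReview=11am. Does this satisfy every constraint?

The Planning can't start until after the Roadmap — holds.
Mira is required at DesignReview and at Budget — holds.

Valid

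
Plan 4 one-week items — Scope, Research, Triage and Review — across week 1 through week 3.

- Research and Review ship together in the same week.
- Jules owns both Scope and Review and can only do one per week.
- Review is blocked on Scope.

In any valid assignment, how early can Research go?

week 2

Research must be in the same week as Review, which can't be before week 2, so Research is at least week 2.
Research at week 2 is achievable: Triage=week 1, Scope=week 1, Research=week 2, Review=week 2.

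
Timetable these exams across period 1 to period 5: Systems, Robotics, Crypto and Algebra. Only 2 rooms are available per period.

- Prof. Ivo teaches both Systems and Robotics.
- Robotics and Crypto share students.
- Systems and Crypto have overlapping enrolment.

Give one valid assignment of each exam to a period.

Systems=period 1; Robotics=period 2; Algebra=period 1; Crypto=period 3

Checking: Systems(period 1) != Robotics(period 2); Systems(period 1) != Crypto(period 3); Robotics(period 2) != Crypto(period 3); max 2 per period (cap 2).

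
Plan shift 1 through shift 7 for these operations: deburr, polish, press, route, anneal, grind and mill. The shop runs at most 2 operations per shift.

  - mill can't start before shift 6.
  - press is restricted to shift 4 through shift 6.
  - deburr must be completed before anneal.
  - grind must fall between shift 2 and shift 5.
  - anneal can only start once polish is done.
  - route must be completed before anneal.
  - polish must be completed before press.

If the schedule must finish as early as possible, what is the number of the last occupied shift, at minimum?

6

The precedence chain requires at least 2 distinct shifts.
With at most 2 per shift and 7 operations, at least 4 shifts are needed.
mill can't be placed before shift 6, so the schedule must run through at least shift 6.
6 works (last occupied shift: shift 6): for example deburr=shift 1; anneal=shift 3; grind=shift 2; polish=shift 1; mill=shift 6; press=shift 4; route=shift 2.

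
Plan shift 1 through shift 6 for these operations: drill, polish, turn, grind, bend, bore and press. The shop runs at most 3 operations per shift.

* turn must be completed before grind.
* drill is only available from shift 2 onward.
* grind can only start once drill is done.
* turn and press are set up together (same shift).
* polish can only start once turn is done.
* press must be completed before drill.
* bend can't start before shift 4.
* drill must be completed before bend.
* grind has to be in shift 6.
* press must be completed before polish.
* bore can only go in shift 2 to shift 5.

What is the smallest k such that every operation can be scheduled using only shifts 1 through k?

6

The precedence chain requires at least 3 distinct shifts.
With at most 3 per shift and 7 operations, at least 3 shifts are needed.
grind can't be placed before shift 6, so the schedule must run through at least shift 6.
6 works (last occupied shift: shift 6): for example bore -> shift 2, turn -> shift 1, grind -> shift 6, press -> shift 1, bend -> shift 4, polish -> shift 2, drill -> shift 2.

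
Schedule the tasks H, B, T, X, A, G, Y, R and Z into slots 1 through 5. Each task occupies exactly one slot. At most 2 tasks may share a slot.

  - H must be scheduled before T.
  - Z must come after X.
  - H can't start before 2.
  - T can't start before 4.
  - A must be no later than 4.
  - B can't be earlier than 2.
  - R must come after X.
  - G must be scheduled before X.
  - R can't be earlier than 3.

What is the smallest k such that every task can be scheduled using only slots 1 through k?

5 slots

The precedence chain requires at least 3 distinct slots.
With at most 2 per slot and 9 tasks, at least 5 slots are needed.
T can't be placed before 4, so the schedule must run through at least slot 4.
5 works (last occupied slot: 5): for example A -> 1, G -> 1, H -> 2, R -> 3, Z -> 4, T -> 4, B -> 3, Y -> 5, X -> 2.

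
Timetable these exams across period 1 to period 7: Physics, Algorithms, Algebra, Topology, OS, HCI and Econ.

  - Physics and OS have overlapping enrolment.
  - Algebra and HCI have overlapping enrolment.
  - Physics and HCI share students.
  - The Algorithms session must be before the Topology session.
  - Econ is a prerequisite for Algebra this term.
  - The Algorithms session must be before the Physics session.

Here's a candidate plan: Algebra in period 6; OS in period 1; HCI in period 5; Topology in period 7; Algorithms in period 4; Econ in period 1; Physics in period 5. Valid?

The Algorithms session must be before the Physics session — holds.
Algebra and HCI have overlapping enrolment — holds.
The Algorithms session must be before the Topology session — holds.
Physics and HCI share students — violated.
Physics and OS have overlapping enrolment — holds.
Econ is a prerequisite for Algebra this term — holds.

Invalid. Physics and HCI share students.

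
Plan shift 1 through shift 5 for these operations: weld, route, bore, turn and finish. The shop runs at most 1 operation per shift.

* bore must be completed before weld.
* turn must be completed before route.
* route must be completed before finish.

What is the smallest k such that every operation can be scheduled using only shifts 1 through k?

5 shifts

The precedence chain requires at least 3 distinct shifts.
With at most 1 per shift and 5 operations, at least 5 shifts are needed.
5 works (last occupied shift: shift 5): for example weld -> shift 4; turn -> shift 1; bore -> shift 3; finish -> shift 5; route -> shift 2.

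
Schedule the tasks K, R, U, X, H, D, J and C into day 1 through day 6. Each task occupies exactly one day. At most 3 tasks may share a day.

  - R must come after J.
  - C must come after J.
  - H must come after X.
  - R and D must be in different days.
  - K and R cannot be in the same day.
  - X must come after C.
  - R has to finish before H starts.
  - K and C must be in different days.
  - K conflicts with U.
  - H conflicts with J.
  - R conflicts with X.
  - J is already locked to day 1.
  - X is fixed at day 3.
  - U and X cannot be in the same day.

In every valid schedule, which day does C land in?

J is fixed at day 1 and must come before C, so C is at least day 2.
X is fixed at day 3 and must come after C, so C is at most day 2.
So C must be day 2.

day 2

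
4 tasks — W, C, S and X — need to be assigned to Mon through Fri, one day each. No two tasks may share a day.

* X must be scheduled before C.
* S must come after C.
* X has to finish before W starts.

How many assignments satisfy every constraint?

15

Splitting on W: it can be Tue (3), Wed (4), Thu (4), Fri (4). Listing each branch's schedules as (C, S, X):
W=Tue: (Wed,Thu,Mon) (Wed,Fri,Mon) (Thu,Fri,Mon) — 3.
W=Wed: (Tue,Thu,Mon) (Tue,Fri,Mon) (Thu,Fri,Mon) (Thu,Fri,Tue) — 4.
W=Thu: (Tue,Wed,Mon) (Tue,Fri,Mon) (Wed,Fri,Mon) (Wed,Fri,Tue) — 4.
W=Fri: (Tue,Wed,Mon) (Tue,Thu,Mon) (Wed,Thu,Mon) (Wed,Thu,Tue) — 4.
Summing: 3 + 4 + 4 + 4 = 15.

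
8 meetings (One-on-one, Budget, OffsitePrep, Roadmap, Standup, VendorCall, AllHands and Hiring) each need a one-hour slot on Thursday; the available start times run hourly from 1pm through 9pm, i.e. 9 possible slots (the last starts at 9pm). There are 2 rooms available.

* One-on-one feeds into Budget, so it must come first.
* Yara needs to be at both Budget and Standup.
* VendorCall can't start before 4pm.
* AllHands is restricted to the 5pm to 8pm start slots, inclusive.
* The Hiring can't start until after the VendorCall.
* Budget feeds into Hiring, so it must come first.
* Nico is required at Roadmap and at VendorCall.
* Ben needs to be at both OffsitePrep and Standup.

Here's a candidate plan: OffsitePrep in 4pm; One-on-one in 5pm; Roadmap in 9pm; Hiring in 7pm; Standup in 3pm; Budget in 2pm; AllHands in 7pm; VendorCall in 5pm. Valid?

The Hiring can't start until after the VendorCall — holds.
AllHands is restricted to the 5pm to 8pm start slots, inclusive — holds.
Budget feeds into Hiring, so it must come first — holds.
One-on-one feeds into Budget, so it must come first — violated.
Yara needs to be at both Budget and Standup — holds.
There are 2 rooms available — holds.
Ben needs to be at both OffsitePrep and Standup — holds.
Nico is required at Roadmap and at VendorCall — holds.
VendorCall can't start before 4pm — holds.

No — it violates: One-on-one feeds into Budget, so it must come first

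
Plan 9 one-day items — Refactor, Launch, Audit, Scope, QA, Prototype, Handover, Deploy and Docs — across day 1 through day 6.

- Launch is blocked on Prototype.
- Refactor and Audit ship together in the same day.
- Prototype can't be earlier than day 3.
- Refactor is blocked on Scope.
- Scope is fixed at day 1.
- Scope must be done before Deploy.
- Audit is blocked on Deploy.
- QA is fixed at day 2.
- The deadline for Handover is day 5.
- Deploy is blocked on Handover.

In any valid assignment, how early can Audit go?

Precedence pushes Audit to at least day 3.
Audit at day 3 is achievable: Handover=day 1; Docs=day 1; Scope=day 1; Deploy=day 2; QA=day 2; Launch=day 4; Prototype=day 3; Refactor=day 3; Audit=day 3.

day 3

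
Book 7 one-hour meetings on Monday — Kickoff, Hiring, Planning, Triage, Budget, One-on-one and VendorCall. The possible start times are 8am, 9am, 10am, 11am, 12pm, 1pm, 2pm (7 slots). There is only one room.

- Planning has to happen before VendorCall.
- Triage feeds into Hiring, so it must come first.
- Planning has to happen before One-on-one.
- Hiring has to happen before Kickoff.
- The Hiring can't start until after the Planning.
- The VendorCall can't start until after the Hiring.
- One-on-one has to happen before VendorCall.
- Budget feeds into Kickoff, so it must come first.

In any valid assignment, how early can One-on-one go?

Precedence pushes One-on-one to at least 9am; downstream work caps One-on-one at 1pm.
One-on-one at 9am is achievable: Hiring -> 11am; Budget -> 1pm; Planning -> 8am; One-on-one -> 9am; Kickoff -> 2pm; Triage -> 10am; VendorCall -> 12pm.

9am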